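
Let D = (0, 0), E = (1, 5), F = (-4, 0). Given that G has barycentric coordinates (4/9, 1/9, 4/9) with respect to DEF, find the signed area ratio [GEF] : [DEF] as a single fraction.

4/9

The signed ratio [GEF]/[DEF] equals the barycentric coordinate of G at vertex D, which is 4/9.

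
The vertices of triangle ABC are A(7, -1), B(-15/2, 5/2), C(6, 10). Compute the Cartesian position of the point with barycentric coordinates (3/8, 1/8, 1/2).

(75/16, 79/16)

P = (3/8)·A + (1/8)·B + (1/2)·C.
x-coordinate: (3/8)·7 + (1/8)·(-15/2) + (1/2)·6 = 75/16.
y-coordinate: (3/8)·(-1) + (1/8)·(5/2) + (1/2)·10 = 79/16.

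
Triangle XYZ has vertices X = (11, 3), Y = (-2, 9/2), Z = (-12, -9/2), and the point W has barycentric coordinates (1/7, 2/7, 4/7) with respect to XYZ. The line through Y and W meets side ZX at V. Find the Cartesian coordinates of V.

Line YW meets ZX where the Y-coordinate vanishes; zeroing W's Y-weight and renormalizing leaves Z, X-weights 4/7 : 1/7 → (4/5, 1/5).
So V = (4/5)·Z + (1/5)·X = (-37/5, -3).

(-37/5, -3)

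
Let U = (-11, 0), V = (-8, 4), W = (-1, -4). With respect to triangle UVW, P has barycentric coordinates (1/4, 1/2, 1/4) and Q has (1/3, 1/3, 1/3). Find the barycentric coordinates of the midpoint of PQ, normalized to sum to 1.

Since both coordinate triples sum to 1, the midpoint's barycentrics are the componentwise average.
(1/4+1/3)/2 = 7/24; similarly 5/12 and 7/24.

(7/24, 5/12, 7/24)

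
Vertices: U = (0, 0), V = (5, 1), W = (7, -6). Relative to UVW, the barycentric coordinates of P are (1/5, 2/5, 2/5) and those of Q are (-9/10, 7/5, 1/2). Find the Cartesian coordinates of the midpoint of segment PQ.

(153/20, -9/5)

Barycentric coordinates of the midpoint are the average: (-7/20, 9/10, 9/20).
Converting: (-7/20)·U + (9/10)·V + (9/20)·W = (153/20, -9/5).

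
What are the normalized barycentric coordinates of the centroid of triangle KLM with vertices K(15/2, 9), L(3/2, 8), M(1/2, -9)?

(1/3, 1/3, 1/3)

The centroid is the average of the vertices, so each weight is 1/3.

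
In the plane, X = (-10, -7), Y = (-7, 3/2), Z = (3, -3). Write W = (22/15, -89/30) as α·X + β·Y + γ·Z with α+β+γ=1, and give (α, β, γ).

Signed area of the reference triangle: [XYZ] = ½·((-10)·(3/2−(-3)) + (-7)·(-3−(-7)) + 3·(-7−(3/2))) = ½·(-45 − 28 − 51/2) = -197/4.
[WYZ] = ½·((22/15)·(3/2−(-3)) + (-7)·(-3−(-89/30)) + 3·(-89/30−(3/2))) = ½·(33/5 + 7/30 − 67/5) = -197/60, so the X-coordinate is (-197/60)/(-197/4) = 1/15.
[XWZ] = ½·((-10)·(-89/30−(-3)) + (22/15)·(-3−(-7)) + 3·(-7−(-89/30))) = ½·(-1/3 + 88/15 − 121/10) = -197/60, so the Y-coordinate is 1/15.
[XYW] = ½·((-10)·(3/2−(-89/30)) + (-7)·(-89/30−(-7)) + (22/15)·(-7−(3/2))) = ½·(-134/3 − 847/30 − 187/15) = -2561/60, so the Z-coordinate is 13/15.

(1/15, 1/15, 13/15)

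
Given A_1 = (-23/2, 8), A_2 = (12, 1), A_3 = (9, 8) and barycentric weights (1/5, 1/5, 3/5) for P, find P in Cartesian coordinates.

(11/2, 33/5)

P = (1/5)·A_1 + (1/5)·A_2 + (3/5)·A_3.
x-coordinate: (1/5)·(-23/2) + (1/5)·12 + (3/5)·9 = 11/2.
y-coordinate: (1/5)·8 + (1/5)·1 + (3/5)·8 = 33/5.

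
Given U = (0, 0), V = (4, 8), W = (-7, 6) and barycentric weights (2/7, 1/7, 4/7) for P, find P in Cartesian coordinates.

(-24/7, 32/7)

P = (2/7)·U + (1/7)·V + (4/7)·W.
x-coordinate: (2/7)·0 + (1/7)·4 + (4/7)·(-7) = -24/7.
y-coordinate: (2/7)·0 + (1/7)·8 + (4/7)·6 = 32/7.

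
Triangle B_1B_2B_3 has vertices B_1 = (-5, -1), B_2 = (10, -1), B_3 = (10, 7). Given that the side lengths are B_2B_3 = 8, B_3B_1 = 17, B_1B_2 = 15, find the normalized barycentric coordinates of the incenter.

(1/5, 17/40, 3/8)

The incenter has barycentric coordinates proportional to the opposite side lengths: (8 : 17 : 15).
Normalizing by 8+17+15 = 40 gives (1/5, 17/40, 3/8).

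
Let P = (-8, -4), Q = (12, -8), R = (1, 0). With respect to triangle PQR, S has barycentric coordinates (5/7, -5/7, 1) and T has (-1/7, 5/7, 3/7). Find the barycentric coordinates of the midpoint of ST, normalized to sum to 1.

Since both coordinate triples sum to 1, the midpoint's barycentrics are the componentwise average.
(5/7+-1/7)/2 = 2/7; similarly 0 and 5/7.

(2/7, 0, 5/7)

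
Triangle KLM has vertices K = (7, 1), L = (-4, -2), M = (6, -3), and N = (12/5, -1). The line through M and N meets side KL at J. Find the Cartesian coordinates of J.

Barycentric coordinates of N with respect to KLM: (2/5, 2/5, 1/5).
On side KL the M-coordinate is zero; dropping N's M-weight 1/5 and renormalizing the remaining 2/5 : 2/5 gives weights 1/2, 1/2 on K, L.
J = (1/2)·(7, 1) + (1/2)·(-4, -2) = (3/2, -1/2).

(3/2, -1/2)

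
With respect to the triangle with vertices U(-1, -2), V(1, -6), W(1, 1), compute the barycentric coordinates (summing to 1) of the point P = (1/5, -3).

Signed area of the reference triangle: [UVW] = ½·((-1)·(-6−1) + 1·(1−(-2)) + 1·(-2−(-6))) = ½·(7 + 3 + 4) = 7.
[PVW] = ½·((1/5)·(-6−1) + 1·(1−(-3)) + 1·(-3−(-6))) = ½·(-7/5 + 4 + 3) = 14/5, so the U-coordinate is (14/5)/7 = 2/5.
[UPW] = ½·((-1)·(-3−1) + (1/5)·(1−(-2)) + 1·(-2−(-3))) = ½·(4 + 3/5 + 1) = 14/5, so the V-coordinate is 2/5.
[UVP] = ½·((-1)·(-6−(-3)) + 1·(-3−(-2)) + (1/5)·(-2−(-6))) = ½·(3 − 1 + 4/5) = 7/5, so the W-coordinate is 1/5.

(2/5, 2/5, 1/5)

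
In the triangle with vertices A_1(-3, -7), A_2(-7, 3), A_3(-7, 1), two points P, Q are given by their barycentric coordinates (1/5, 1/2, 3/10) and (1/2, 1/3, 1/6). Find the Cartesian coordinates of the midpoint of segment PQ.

(-28/5, -29/30)

Barycentric coordinates of the midpoint are the average: (7/20, 5/12, 7/30).
Converting: (7/20)·A_1 + (5/12)·A_2 + (7/30)·A_3 = (-28/5, -29/30).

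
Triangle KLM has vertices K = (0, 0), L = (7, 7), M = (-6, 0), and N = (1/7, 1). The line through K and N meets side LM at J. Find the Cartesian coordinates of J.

Barycentric coordinates of N with respect to KLM: (5/7, 1/7, 1/7).
On side LM the K-coordinate is zero; dropping N's K-weight 5/7 and renormalizing the remaining 1/7 : 1/7 gives weights 1/2, 1/2 on L, M.
J = (1/2)·(7, 7) + (1/2)·(-6, 0) = (1/2, 7/2).

(1/2, 7/2)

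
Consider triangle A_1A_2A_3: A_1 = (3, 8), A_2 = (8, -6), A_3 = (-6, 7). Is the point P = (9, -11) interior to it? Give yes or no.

no

Barycentric coordinates of P: (-57/131, 177/131, 11/131).
The three coordinates are negative, positive, positive; a point is interior exactly when all three are positive.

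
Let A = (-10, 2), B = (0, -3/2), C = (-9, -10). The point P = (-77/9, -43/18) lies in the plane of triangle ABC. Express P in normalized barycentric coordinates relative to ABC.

Signed area of the reference triangle: [ABC] = ½·((-10)·(-3/2−(-10)) + 0·(-10−2) + (-9)·(2−(-3/2))) = ½·(-85 + 0 − 63/2) = -233/4.
[PBC] = ½·((-77/9)·(-3/2−(-10)) + 0·(-10−(-43/18)) + (-9)·(-43/18−(-3/2))) = ½·(-1309/18 + 0 + 8) = -1165/36, so the A-coordinate is (-1165/36)/(-233/4) = 5/9.
[APC] = ½·((-10)·(-43/18−(-10)) + (-77/9)·(-10−2) + (-9)·(2−(-43/18))) = ½·(-685/9 + 308/3 − 79/2) = -233/36, so the B-coordinate is 1/9.
[ABP] = ½·((-10)·(-3/2−(-43/18)) + 0·(-43/18−2) + (-77/9)·(2−(-3/2))) = ½·(-80/9 + 0 − 539/18) = -233/12, so the C-coordinate is 1/3.

(5/9, 1/9, 1/3)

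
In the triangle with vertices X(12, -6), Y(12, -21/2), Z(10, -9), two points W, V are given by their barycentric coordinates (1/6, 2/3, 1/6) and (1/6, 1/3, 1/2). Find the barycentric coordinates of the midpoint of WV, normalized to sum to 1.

(1/6, 1/2, 1/3)

Since both coordinate triples sum to 1, the midpoint's barycentrics are the componentwise average.
(1/6+1/6)/2 = 1/6; similarly 1/2 and 1/3.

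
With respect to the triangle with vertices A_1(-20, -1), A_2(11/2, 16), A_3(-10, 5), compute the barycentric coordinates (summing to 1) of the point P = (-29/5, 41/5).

(1/5, 2/5, 2/5)

Signed area of the reference triangle: [A_1A_2A_3] = ½·((-20)·(16−5) + (11/2)·(5−(-1)) + (-10)·(-1−16)) = ½·(-220 + 33 + 170) = -17/2.
[PA_2A_3] = ½·((-29/5)·(16−5) + (11/2)·(5−(41/5)) + (-10)·(41/5−16)) = ½·(-319/5 − 88/5 + 78) = -17/10, so the A_1-coordinate is (-17/10)/(-17/2) = 1/5.
[A_1PA_3] = ½·((-20)·(41/5−5) + (-29/5)·(5−(-1)) + (-10)·(-1−(41/5))) = ½·(-64 − 174/5 + 92) = -17/5, so the A_2-coordinate is 2/5.
[A_1A_2P] = ½·((-20)·(16−(41/5)) + (11/2)·(41/5−(-1)) + (-29/5)·(-1−16)) = ½·(-156 + 253/5 + 493/5) = -17/5, so the A_3-coordinate is 2/5.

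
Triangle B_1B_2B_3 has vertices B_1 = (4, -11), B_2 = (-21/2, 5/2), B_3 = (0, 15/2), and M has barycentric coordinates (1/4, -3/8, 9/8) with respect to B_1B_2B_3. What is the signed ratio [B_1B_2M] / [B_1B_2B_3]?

The signed ratio [B_1B_2M]/[B_1B_2B_3] equals the barycentric coordinate of M at vertex B_3, which is 9/8.

9/8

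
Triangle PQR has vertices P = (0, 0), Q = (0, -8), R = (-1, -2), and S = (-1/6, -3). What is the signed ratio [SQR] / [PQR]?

1/2

[PQR] = ½·(0·(-8−(-2)) + 0·(-2−0) + (-1)·(0−(-8))) = ½·(0 + 0 − 8) = -4.
[SQR] = ½·((-1/6)·(-8−(-2)) + 0·(-2−(-3)) + (-1)·(-3−(-8))) = ½·(1 + 0 − 5) = -2, so the ratio is (-2)/(-4) = 1/2.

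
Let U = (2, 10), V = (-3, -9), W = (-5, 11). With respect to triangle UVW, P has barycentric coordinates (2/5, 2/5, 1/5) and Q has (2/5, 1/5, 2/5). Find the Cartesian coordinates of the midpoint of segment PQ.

(-8/5, 23/5)

Barycentric coordinates of the midpoint are the average: (2/5, 3/10, 3/10).
Converting: (2/5)·U + (3/10)·V + (3/10)·W = (-8/5, 23/5).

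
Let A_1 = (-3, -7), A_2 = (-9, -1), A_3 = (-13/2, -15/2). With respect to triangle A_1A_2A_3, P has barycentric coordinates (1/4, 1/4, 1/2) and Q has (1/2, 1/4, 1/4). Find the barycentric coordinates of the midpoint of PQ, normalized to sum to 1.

(3/8, 1/4, 3/8)

Since both coordinate triples sum to 1, the midpoint's barycentrics are the componentwise average.
(1/4+1/2)/2 = 3/8; similarly 1/4 and 3/8.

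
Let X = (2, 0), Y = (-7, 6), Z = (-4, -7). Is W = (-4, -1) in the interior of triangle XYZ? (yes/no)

Barycentric coordinates of W: (2/11, 4/11, 5/11).
The three coordinates are positive, positive, positive; a point is interior exactly when all three are positive.

yes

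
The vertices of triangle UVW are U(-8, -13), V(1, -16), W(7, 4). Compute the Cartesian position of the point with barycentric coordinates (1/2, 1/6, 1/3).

(-3/2, -47/6)

P = (1/2)·U + (1/6)·V + (1/3)·W.
x-coordinate: (1/2)·(-8) + (1/6)·1 + (1/3)·7 = -3/2.
y-coordinate: (1/2)·(-13) + (1/6)·(-16) + (1/3)·4 = -47/6.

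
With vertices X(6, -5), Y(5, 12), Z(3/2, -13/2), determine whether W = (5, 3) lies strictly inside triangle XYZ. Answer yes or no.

yes

Barycentric coordinates of W: (21/52, 25/52, 3/26).
The three coordinates are positive, positive, positive; a point is interior exactly when all three are positive.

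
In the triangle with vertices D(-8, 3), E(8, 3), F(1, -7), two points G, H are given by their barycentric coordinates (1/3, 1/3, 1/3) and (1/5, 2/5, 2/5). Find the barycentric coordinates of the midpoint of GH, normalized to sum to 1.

(4/15, 11/30, 11/30)

Since both coordinate triples sum to 1, the midpoint's barycentrics are the componentwise average.
(1/3+1/5)/2 = 4/15; similarly 11/30 and 11/30.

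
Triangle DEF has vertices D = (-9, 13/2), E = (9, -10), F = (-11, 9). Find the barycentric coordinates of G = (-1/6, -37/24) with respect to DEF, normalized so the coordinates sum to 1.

Signed area of the reference triangle: [DEF] = ½·((-9)·(-10−9) + 9·(9−(13/2)) + (-11)·(13/2−(-10))) = ½·(171 + 45/2 − 363/2) = 6.
[GEF] = ½·((-1/6)·(-10−9) + 9·(9−(-37/24)) + (-11)·(-37/24−(-10))) = ½·(19/6 + 759/8 − 2233/24) = 5/2, so the D-coordinate is (5/2)/6 = 5/12.
[DGF] = ½·((-9)·(-37/24−9) + (-1/6)·(9−(13/2)) + (-11)·(13/2−(-37/24))) = ½·(759/8 − 5/12 − 2123/24) = 3, so the E-coordinate is 1/2.
[DEG] = ½·((-9)·(-10−(-37/24)) + 9·(-37/24−(13/2)) + (-1/6)·(13/2−(-10))) = ½·(609/8 − 579/8 − 11/4) = 1/2, so the F-coordinate is 1/12.
Check: 5/12 + 1/2 + 1/12 = 1.

(5/12, 1/2, 1/12)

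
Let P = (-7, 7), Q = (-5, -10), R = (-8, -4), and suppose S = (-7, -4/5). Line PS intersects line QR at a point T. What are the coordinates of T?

Barycentric coordinates of S with respect to PQR: (2/5, 1/5, 2/5).
On side QR the P-coordinate is zero; dropping S's P-weight 2/5 and renormalizing the remaining 1/5 : 2/5 gives weights 1/3, 2/3 on Q, R.
T = (1/3)·(-5, -10) + (2/3)·(-8, -4) = (-7, -6).

(-7, -6)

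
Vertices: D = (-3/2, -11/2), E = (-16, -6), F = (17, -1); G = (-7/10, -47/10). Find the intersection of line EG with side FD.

(25/8, -35/8)

Barycentric coordinates of G with respect to DEF: (3/5, 1/5, 1/5).
On side FD the E-coordinate is zero; dropping G's E-weight 1/5 and renormalizing the remaining 1/5 : 3/5 gives weights 1/4, 3/4 on F, D.
H = (1/4)·(17, -1) + (3/4)·(-3/2, -11/2) = (25/8, -35/8).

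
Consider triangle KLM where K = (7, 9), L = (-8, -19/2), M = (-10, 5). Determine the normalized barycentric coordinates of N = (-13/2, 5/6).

(1/6, 1/3, 1/2)

Signed area of the reference triangle: [KLM] = ½·(7·(-19/2−5) + (-8)·(5−9) + (-10)·(9−(-19/2))) = ½·(-203/2 + 32 − 185) = -509/4.
[NLM] = ½·((-13/2)·(-19/2−5) + (-8)·(5−(5/6)) + (-10)·(5/6−(-19/2))) = ½·(377/4 − 100/3 − 310/3) = -509/24, so the K-coordinate is (-509/24)/(-509/4) = 1/6.
[KNM] = ½·(7·(5/6−5) + (-13/2)·(5−9) + (-10)·(9−(5/6))) = ½·(-175/6 + 26 − 245/3) = -509/12, so the L-coordinate is 1/3.
[KLN] = ½·(7·(-19/2−(5/6)) + (-8)·(5/6−9) + (-13/2)·(9−(-19/2))) = ½·(-217/3 + 196/3 − 481/4) = -509/8, so the M-coordinate is 1/2.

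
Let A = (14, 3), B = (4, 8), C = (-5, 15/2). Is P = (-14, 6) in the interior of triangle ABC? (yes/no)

Barycentric coordinates of P: (9/50, -69/50, 11/5).
The three coordinates are positive, negative, positive; a point is interior exactly when all three are positive.

no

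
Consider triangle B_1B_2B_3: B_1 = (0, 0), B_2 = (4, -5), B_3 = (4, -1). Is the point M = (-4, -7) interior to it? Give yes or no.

Barycentric coordinates of M: (2, 2, -3).
The three coordinates are positive, positive, negative; a point is interior exactly when all three are positive.

no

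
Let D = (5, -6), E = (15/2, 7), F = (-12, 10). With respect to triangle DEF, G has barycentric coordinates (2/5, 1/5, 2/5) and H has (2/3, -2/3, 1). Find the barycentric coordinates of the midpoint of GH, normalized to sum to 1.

(8/15, -7/30, 7/10)

Since both coordinate triples sum to 1, the midpoint's barycentrics are the componentwise average.
(2/5+2/3)/2 = 8/15; similarly -7/30 and 7/10.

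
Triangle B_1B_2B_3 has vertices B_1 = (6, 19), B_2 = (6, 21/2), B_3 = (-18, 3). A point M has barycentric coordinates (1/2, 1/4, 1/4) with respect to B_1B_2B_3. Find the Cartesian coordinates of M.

(0, 103/8)

M = (1/2)·B_1 + (1/4)·B_2 + (1/4)·B_3.
x-coordinate: (1/2)·6 + (1/4)·6 + (1/4)·(-18) = 0.
y-coordinate: (1/2)·19 + (1/4)·(21/2) + (1/4)·3 = 103/8.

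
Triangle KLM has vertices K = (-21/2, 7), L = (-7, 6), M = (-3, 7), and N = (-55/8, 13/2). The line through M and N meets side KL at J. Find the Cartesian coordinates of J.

Barycentric coordinates of N with respect to KLM: (1/4, 1/2, 1/4).
On side KL the M-coordinate is zero; dropping N's M-weight 1/4 and renormalizing the remaining 1/4 : 1/2 gives weights 1/3, 2/3 on K, L.
J = (1/3)·(-21/2, 7) + (2/3)·(-7, 6) = (-49/6, 19/3).

(-49/6, 19/3)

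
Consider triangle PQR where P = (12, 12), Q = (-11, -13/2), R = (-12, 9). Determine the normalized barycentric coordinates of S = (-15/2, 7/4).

Signed area of the reference triangle: [PQR] = ½·(12·(-13/2−9) + (-11)·(9−12) + (-12)·(12−(-13/2))) = ½·(-186 + 33 − 222) = -375/2.
[SQR] = ½·((-15/2)·(-13/2−9) + (-11)·(9−(7/4)) + (-12)·(7/4−(-13/2))) = ½·(465/4 − 319/4 − 99) = -125/4, so the P-coordinate is (-125/4)/(-375/2) = 1/6.
[PSR] = ½·(12·(7/4−9) + (-15/2)·(9−12) + (-12)·(12−(7/4))) = ½·(-87 + 45/2 − 123) = -375/4, so the Q-coordinate is 1/2.
[PQS] = ½·(12·(-13/2−(7/4)) + (-11)·(7/4−12) + (-15/2)·(12−(-13/2))) = ½·(-99 + 451/4 − 555/4) = -125/2, so the R-coordinate is 1/3.

(1/6, 1/2, 1/3)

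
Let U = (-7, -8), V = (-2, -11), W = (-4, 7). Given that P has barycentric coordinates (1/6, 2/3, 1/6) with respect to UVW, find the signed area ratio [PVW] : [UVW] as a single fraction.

The signed ratio [PVW]/[UVW] equals the barycentric coordinate of P at vertex U, which is 1/6.

1/6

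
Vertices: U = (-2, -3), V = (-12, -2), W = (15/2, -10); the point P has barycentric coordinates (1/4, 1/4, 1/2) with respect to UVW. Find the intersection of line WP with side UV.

Line WP meets UV where the W-coordinate vanishes; zeroing P's W-weight and renormalizing leaves U, V-weights 1/4 : 1/4 → (1/2, 1/2).
So Q = (1/2)·U + (1/2)·V = (-7, -5/2).

(-7, -5/2)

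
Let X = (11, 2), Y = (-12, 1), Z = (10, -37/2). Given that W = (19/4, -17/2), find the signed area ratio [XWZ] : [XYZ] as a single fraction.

1/4

[XYZ] = ½·(11·(1−(-37/2)) + (-12)·(-37/2−2) + 10·(2−1)) = ½·(429/2 + 246 + 10) = 941/4.
[XWZ] = ½·(11·(-17/2−(-37/2)) + (19/4)·(-37/2−2) + 10·(2−(-17/2))) = ½·(110 − 779/8 + 105) = 941/16, so the ratio is (941/16)/(941/4) = 1/4.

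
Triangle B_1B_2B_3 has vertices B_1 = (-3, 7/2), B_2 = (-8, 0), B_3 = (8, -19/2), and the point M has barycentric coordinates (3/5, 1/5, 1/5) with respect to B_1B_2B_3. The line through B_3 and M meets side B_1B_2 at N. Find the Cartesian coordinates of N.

Line B_3M meets B_1B_2 where the B_3-coordinate vanishes; zeroing M's B_3-weight and renormalizing leaves B_1, B_2-weights 3/5 : 1/5 → (3/4, 1/4).
So N = (3/4)·B_1 + (1/4)·B_2 = (-17/4, 21/8).

(-17/4, 21/8)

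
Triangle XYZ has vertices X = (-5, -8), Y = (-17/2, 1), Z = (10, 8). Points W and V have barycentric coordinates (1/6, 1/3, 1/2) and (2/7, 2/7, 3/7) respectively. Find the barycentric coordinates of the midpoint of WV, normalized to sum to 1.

(19/84, 13/42, 13/28)

Since both coordinate triples sum to 1, the midpoint's barycentrics are the componentwise average.
(1/6+2/7)/2 = 19/84; similarly 13/42 and 13/28.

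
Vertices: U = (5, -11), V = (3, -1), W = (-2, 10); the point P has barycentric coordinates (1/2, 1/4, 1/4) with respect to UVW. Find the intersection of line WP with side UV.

Line WP meets UV where the W-coordinate vanishes; zeroing P's W-weight and renormalizing leaves U, V-weights 1/2 : 1/4 → (2/3, 1/3).
So Q = (2/3)·U + (1/3)·V = (13/3, -23/3).

(13/3, -23/3)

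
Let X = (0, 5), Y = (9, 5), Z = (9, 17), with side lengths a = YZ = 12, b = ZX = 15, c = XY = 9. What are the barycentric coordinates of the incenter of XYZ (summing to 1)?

(1/3, 5/12, 1/4)

The incenter has barycentric coordinates proportional to the opposite side lengths: (12 : 15 : 9).
Normalizing by 12+15+9 = 36 gives (1/3, 5/12, 1/4).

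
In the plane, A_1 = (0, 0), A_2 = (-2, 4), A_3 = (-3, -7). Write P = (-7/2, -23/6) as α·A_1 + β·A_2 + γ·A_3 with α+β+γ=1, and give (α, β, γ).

(-1/3, 1/2, 5/6)

Signed area of the reference triangle: [A_1A_2A_3] = ½·(0·(4−(-7)) + (-2)·(-7−0) + (-3)·(0−4)) = ½·(0 + 14 + 12) = 13.
[PA_2A_3] = ½·((-7/2)·(4−(-7)) + (-2)·(-7−(-23/6)) + (-3)·(-23/6−4)) = ½·(-77/2 + 19/3 + 47/2) = -13/3, so the A_1-coordinate is (-13/3)/13 = -1/3.
[A_1PA_3] = ½·(0·(-23/6−(-7)) + (-7/2)·(-7−0) + (-3)·(0−(-23/6))) = ½·(0 + 49/2 − 23/2) = 13/2, so the A_2-coordinate is 1/2.
[A_1A_2P] = ½·(0·(4−(-23/6)) + (-2)·(-23/6−0) + (-7/2)·(0−4)) = ½·(0 + 23/3 + 14) = 65/6, so the A_3-coordinate is 5/6.
Check: -1/3 + 1/2 + 5/6 = 1.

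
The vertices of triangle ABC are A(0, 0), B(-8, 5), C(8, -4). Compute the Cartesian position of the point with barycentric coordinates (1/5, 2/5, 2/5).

P = (1/5)·A + (2/5)·B + (2/5)·C.
x-coordinate: (1/5)·0 + (2/5)·(-8) + (2/5)·8 = 0.
y-coordinate: (1/5)·0 + (2/5)·5 + (2/5)·(-4) = 2/5.

(0, 2/5)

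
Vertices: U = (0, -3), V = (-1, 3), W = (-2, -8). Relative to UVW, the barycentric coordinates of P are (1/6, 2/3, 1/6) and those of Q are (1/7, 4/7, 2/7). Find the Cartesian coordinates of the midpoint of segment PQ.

(-15/14, -5/12)

Barycentric coordinates of the midpoint are the average: (13/84, 13/21, 19/84).
Converting: (13/84)·U + (13/21)·V + (19/84)·W = (-15/14, -5/12).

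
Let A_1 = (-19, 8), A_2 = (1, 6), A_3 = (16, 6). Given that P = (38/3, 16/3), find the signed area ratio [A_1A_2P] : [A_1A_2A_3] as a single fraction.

[A_1A_2A_3] = ½·((-19)·(6−6) + 1·(6−8) + 16·(8−6)) = ½·(0 − 2 + 32) = 15.
[A_1A_2P] = ½·((-19)·(6−(16/3)) + 1·(16/3−8) + (38/3)·(8−6)) = ½·(-38/3 − 8/3 + 76/3) = 5, so the ratio is 5/15 = 1/3.

1/3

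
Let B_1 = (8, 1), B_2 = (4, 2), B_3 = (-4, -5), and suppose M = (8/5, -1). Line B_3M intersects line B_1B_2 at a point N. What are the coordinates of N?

(16/3, 5/3)

Barycentric coordinates of M with respect to B_1B_2B_3: (1/5, 2/5, 2/5).
On side B_1B_2 the B_3-coordinate is zero; dropping M's B_3-weight 2/5 and renormalizing the remaining 1/5 : 2/5 gives weights 1/3, 2/3 on B_1, B_2.
N = (1/3)·(8, 1) + (2/3)·(4, 2) = (16/3, 5/3).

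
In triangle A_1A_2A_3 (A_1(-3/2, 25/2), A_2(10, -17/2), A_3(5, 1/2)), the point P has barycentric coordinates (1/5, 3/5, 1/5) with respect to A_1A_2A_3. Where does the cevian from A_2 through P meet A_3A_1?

Line A_2P meets A_3A_1 where the A_2-coordinate vanishes; zeroing P's A_2-weight and renormalizing leaves A_3, A_1-weights 1/5 : 1/5 → (1/2, 1/2).
So Q = (1/2)·A_3 + (1/2)·A_1 = (7/4, 13/2).

(7/4, 13/2)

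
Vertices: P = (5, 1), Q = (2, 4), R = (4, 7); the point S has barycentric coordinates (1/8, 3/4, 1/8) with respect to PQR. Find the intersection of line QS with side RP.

Line QS meets RP where the Q-coordinate vanishes; zeroing S's Q-weight and renormalizing leaves R, P-weights 1/8 : 1/8 → (1/2, 1/2).
So T = (1/2)·R + (1/2)·P = (9/2, 4).

(9/2, 4)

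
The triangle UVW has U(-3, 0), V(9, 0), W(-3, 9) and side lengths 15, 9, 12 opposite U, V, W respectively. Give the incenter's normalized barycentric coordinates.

The incenter has barycentric coordinates proportional to the opposite side lengths: (15 : 9 : 12).
Normalizing by 15+9+12 = 36 gives (5/12, 1/4, 1/3).

(5/12, 1/4, 1/3)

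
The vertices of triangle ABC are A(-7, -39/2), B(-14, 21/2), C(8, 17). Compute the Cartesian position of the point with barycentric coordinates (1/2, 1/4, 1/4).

P = (1/2)·A + (1/4)·B + (1/4)·C.
x-coordinate: (1/2)·(-7) + (1/4)·(-14) + (1/4)·8 = -5.
y-coordinate: (1/2)·(-39/2) + (1/4)·(21/2) + (1/4)·17 = -23/8.

(-5, -23/8)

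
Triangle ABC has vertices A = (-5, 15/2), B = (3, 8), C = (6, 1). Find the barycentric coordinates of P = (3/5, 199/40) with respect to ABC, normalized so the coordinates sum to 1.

(9/20, 3/20, 2/5)

Signed area of the reference triangle: [ABC] = ½·((-5)·(8−1) + 3·(1−(15/2)) + 6·(15/2−8)) = ½·(-35 − 39/2 − 3) = -115/4.
[PBC] = ½·((3/5)·(8−1) + 3·(1−(199/40)) + 6·(199/40−8)) = ½·(21/5 − 477/40 − 363/20) = -207/16, so the A-coordinate is (-207/16)/(-115/4) = 9/20.
[APC] = ½·((-5)·(199/40−1) + (3/5)·(1−(15/2)) + 6·(15/2−(199/40))) = ½·(-159/8 − 39/10 + 303/20) = -69/16, so the B-coordinate is 3/20.
[ABP] = ½·((-5)·(8−(199/40)) + 3·(199/40−(15/2)) + (3/5)·(15/2−8)) = ½·(-121/8 − 303/40 − 3/10) = -23/2, so the C-coordinate is 2/5.
Check: 9/20 + 3/20 + 2/5 = 1.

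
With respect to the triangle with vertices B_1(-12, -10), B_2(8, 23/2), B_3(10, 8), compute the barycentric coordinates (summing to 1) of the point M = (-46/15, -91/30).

Signed area of the reference triangle: [B_1B_2B_3] = ½·((-12)·(23/2−8) + 8·(8−(-10)) + 10·(-10−(23/2))) = ½·(-42 + 144 − 215) = -113/2.
[MB_2B_3] = ½·((-46/15)·(23/2−8) + 8·(8−(-91/30)) + 10·(-91/30−(23/2))) = ½·(-161/15 + 1324/15 − 436/3) = -339/10, so the B_1-coordinate is (-339/10)/(-113/2) = 3/5.
[B_1MB_3] = ½·((-12)·(-91/30−8) + (-46/15)·(8−(-10)) + 10·(-10−(-91/30))) = ½·(662/5 − 276/5 − 209/3) = 113/30, so the B_2-coordinate is -1/15.
[B_1B_2M] = ½·((-12)·(23/2−(-91/30)) + 8·(-91/30−(-10)) + (-46/15)·(-10−(23/2))) = ½·(-872/5 + 836/15 + 989/15) = -791/30, so the B_3-coordinate is 7/15.
Check: 3/5 − 1/15 + 7/15 = 1.

(3/5, -1/15, 7/15)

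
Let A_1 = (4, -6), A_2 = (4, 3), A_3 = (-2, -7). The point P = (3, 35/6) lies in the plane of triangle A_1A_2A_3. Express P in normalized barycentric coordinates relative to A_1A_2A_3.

Signed area of the reference triangle: [A_1A_2A_3] = ½·(4·(3−(-7)) + 4·(-7−(-6)) + (-2)·(-6−3)) = ½·(40 − 4 + 18) = 27.
[PA_2A_3] = ½·(3·(3−(-7)) + 4·(-7−(35/6)) + (-2)·(35/6−3)) = ½·(30 − 154/3 − 17/3) = -27/2, so the A_1-coordinate is (-27/2)/27 = -1/2.
[A_1PA_3] = ½·(4·(35/6−(-7)) + 3·(-7−(-6)) + (-2)·(-6−(35/6))) = ½·(154/3 − 3 + 71/3) = 36, so the A_2-coordinate is 4/3.
[A_1A_2P] = ½·(4·(3−(35/6)) + 4·(35/6−(-6)) + 3·(-6−3)) = ½·(-34/3 + 142/3 − 27) = 9/2, so the A_3-coordinate is 1/6.
Check: -1/2 + 4/3 + 1/6 = 1.

(-1/2, 4/3, 1/6)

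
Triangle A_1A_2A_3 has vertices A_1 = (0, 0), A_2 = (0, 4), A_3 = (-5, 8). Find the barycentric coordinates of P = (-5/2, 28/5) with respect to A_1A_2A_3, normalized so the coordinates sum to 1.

(1/10, 2/5, 1/2)

Signed area of the reference triangle: [A_1A_2A_3] = ½·(0·(4−8) + 0·(8−0) + (-5)·(0−4)) = ½·(0 + 0 + 20) = 10.
[PA_2A_3] = ½·((-5/2)·(4−8) + 0·(8−(28/5)) + (-5)·(28/5−4)) = ½·(10 + 0 − 8) = 1, so the A_1-coordinate is 1/10 = 1/10.
[A_1PA_3] = ½·(0·(28/5−8) + (-5/2)·(8−0) + (-5)·(0−(28/5))) = ½·(0 − 20 + 28) = 4, so the A_2-coordinate is 2/5.
[A_1A_2P] = ½·(0·(4−(28/5)) + 0·(28/5−0) + (-5/2)·(0−4)) = ½·(0 + 0 + 10) = 5, so the A_3-coordinate is 1/2.
Check: 1/10 + 2/5 + 1/2 = 1.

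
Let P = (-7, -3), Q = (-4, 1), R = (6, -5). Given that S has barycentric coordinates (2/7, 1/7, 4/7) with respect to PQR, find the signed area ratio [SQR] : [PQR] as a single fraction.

The signed ratio [SQR]/[PQR] equals the barycentric coordinate of S at vertex P, which is 2/7.

2/7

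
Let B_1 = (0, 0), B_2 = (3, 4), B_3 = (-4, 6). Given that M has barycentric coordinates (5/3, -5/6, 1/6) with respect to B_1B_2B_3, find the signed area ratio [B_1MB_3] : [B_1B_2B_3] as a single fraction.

The signed ratio [B_1MB_3]/[B_1B_2B_3] equals the barycentric coordinate of M at vertex B_2, which is -5/6.

-5/6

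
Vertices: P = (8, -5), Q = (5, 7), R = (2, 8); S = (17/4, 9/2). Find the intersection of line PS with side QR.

(3, 23/3)

Barycentric coordinates of S with respect to PQR: (1/4, 1/4, 1/2).
On side QR the P-coordinate is zero; dropping S's P-weight 1/4 and renormalizing the remaining 1/4 : 1/2 gives weights 1/3, 2/3 on Q, R.
T = (1/3)·(5, 7) + (2/3)·(2, 8) = (3, 23/3).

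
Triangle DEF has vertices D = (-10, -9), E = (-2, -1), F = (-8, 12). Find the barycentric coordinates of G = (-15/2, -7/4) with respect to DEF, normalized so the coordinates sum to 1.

(1/2, 1/4, 1/4)

Signed area of the reference triangle: [DEF] = ½·((-10)·(-1−12) + (-2)·(12−(-9)) + (-8)·(-9−(-1))) = ½·(130 − 42 + 64) = 76.
[GEF] = ½·((-15/2)·(-1−12) + (-2)·(12−(-7/4)) + (-8)·(-7/4−(-1))) = ½·(195/2 − 55/2 + 6) = 38, so the D-coordinate is 38/76 = 1/2.
[DGF] = ½·((-10)·(-7/4−12) + (-15/2)·(12−(-9)) + (-8)·(-9−(-7/4))) = ½·(275/2 − 315/2 + 58) = 19, so the E-coordinate is 1/4.
[DEG] = ½·((-10)·(-1−(-7/4)) + (-2)·(-7/4−(-9)) + (-15/2)·(-9−(-1))) = ½·(-15/2 − 29/2 + 60) = 19, so the F-coordinate is 1/4.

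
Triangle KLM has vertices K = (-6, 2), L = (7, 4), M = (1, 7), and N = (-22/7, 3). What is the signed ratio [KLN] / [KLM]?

1/7

[KLM] = ½·((-6)·(4−7) + 7·(7−2) + 1·(2−4)) = ½·(18 + 35 − 2) = 51/2.
[KLN] = ½·((-6)·(4−3) + 7·(3−2) + (-22/7)·(2−4)) = ½·(-6 + 7 + 44/7) = 51/14, so the ratio is (51/14)/(51/2) = 1/7.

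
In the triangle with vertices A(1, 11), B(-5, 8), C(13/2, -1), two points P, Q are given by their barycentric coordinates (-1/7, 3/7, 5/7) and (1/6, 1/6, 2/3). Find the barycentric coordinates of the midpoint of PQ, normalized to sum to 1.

Since both coordinate triples sum to 1, the midpoint's barycentrics are the componentwise average.
(-1/7+1/6)/2 = 1/84; similarly 25/84 and 29/42.

(1/84, 25/84, 29/42)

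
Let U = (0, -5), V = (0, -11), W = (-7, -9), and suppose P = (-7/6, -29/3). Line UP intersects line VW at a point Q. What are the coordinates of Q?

(-7/5, -53/5)

Barycentric coordinates of P with respect to UVW: (1/6, 2/3, 1/6).
On side VW the U-coordinate is zero; dropping P's U-weight 1/6 and renormalizing the remaining 2/3 : 1/6 gives weights 4/5, 1/5 on V, W.
Q = (4/5)·(0, -11) + (1/5)·(-7, -9) = (-7/5, -53/5).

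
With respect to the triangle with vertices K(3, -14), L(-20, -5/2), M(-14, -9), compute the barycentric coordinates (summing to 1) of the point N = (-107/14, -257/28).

(1/2, 5/14, 1/7)

Signed area of the reference triangle: [KLM] = ½·(3·(-5/2−(-9)) + (-20)·(-9−(-14)) + (-14)·(-14−(-5/2))) = ½·(39/2 − 100 + 161) = 161/4.
[NLM] = ½·((-107/14)·(-5/2−(-9)) + (-20)·(-9−(-257/28)) + (-14)·(-257/28−(-5/2))) = ½·(-1391/28 − 25/7 + 187/2) = 161/8, so the K-coordinate is (161/8)/(161/4) = 1/2.
[KNM] = ½·(3·(-257/28−(-9)) + (-107/14)·(-9−(-14)) + (-14)·(-14−(-257/28))) = ½·(-15/28 − 535/14 + 135/2) = 115/8, so the L-coordinate is 5/14.
[KLN] = ½·(3·(-5/2−(-257/28)) + (-20)·(-257/28−(-14)) + (-107/14)·(-14−(-5/2))) = ½·(561/28 − 675/7 + 2461/28) = 23/4, so the M-coordinate is 1/7.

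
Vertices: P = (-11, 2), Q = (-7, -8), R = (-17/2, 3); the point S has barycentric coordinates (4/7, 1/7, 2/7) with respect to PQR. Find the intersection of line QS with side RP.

Line QS meets RP where the Q-coordinate vanishes; zeroing S's Q-weight and renormalizing leaves R, P-weights 2/7 : 4/7 → (1/3, 2/3).
So T = (1/3)·R + (2/3)·P = (-61/6, 7/3).

(-61/6, 7/3)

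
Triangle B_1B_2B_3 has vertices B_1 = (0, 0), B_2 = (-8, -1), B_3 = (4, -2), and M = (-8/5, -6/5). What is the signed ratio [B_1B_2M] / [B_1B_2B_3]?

[B_1B_2B_3] = ½·(0·(-1−(-2)) + (-8)·(-2−0) + 4·(0−(-1))) = ½·(0 + 16 + 4) = 10.
[B_1B_2M] = ½·(0·(-1−(-6/5)) + (-8)·(-6/5−0) + (-8/5)·(0−(-1))) = ½·(0 + 48/5 − 8/5) = 4, so the ratio is 4/10 = 2/5.

2/5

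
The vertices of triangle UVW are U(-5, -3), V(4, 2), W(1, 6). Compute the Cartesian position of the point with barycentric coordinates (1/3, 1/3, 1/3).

P = (1/3)·U + (1/3)·V + (1/3)·W.
x-coordinate: (1/3)·(-5) + (1/3)·4 + (1/3)·1 = 0.
y-coordinate: (1/3)·(-3) + (1/3)·2 + (1/3)·6 = 5/3.

(0, 5/3)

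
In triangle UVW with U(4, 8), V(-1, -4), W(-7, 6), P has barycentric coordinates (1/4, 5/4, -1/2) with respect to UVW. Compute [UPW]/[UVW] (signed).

5/4

The signed ratio [UPW]/[UVW] equals the barycentric coordinate of P at vertex V, which is 5/4.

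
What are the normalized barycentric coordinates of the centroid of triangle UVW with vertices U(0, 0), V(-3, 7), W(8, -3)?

(1/3, 1/3, 1/3)

The centroid is the average of the vertices, so each weight is 1/3.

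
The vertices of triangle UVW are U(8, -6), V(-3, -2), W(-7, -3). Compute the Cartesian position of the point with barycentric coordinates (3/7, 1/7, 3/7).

(0, -29/7)

P = (3/7)·U + (1/7)·V + (3/7)·W.
x-coordinate: (3/7)·8 + (1/7)·(-3) + (3/7)·(-7) = 0.
y-coordinate: (3/7)·(-6) + (1/7)·(-2) + (3/7)·(-3) = -29/7.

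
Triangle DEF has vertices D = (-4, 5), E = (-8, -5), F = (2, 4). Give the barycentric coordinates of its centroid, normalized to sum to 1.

(1/3, 1/3, 1/3)

The centroid is the average of the vertices, so each weight is 1/3.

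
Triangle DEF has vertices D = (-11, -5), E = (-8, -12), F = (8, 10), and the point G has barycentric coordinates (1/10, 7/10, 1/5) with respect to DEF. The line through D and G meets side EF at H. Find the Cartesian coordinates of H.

(-40/9, -64/9)

Line DG meets EF where the D-coordinate vanishes; zeroing G's D-weight and renormalizing leaves E, F-weights 7/10 : 1/5 → (7/9, 2/9).
So H = (7/9)·E + (2/9)·F = (-40/9, -64/9).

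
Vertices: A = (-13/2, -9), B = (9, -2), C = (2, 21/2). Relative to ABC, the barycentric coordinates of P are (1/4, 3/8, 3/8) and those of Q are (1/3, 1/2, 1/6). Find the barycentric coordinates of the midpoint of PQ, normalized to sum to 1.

Since both coordinate triples sum to 1, the midpoint's barycentrics are the componentwise average.
(1/4+1/3)/2 = 7/24; similarly 7/16 and 13/48.

(7/24, 7/16, 13/48)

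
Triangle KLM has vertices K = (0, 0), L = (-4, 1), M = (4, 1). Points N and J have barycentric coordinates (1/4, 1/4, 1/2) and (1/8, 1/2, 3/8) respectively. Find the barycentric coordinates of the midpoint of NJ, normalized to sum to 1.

(3/16, 3/8, 7/16)

Since both coordinate triples sum to 1, the midpoint's barycentrics are the componentwise average.
(1/4+1/8)/2 = 3/16; similarly 3/8 and 7/16.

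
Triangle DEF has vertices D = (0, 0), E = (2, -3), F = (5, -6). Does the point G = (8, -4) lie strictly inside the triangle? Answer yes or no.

Barycentric coordinates of G: (5, -28/3, 16/3).
The three coordinates are positive, negative, positive; a point is interior exactly when all three are positive.

no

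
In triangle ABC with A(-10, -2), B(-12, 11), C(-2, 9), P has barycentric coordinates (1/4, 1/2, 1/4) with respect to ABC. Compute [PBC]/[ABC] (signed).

1/4

The signed ratio [PBC]/[ABC] equals the barycentric coordinate of P at vertex A, which is 1/4.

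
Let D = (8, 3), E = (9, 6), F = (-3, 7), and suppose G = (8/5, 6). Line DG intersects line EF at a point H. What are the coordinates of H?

(0, 27/4)

Barycentric coordinates of G with respect to DEF: (1/5, 1/5, 3/5).
On side EF the D-coordinate is zero; dropping G's D-weight 1/5 and renormalizing the remaining 1/5 : 3/5 gives weights 1/4, 3/4 on E, F.
H = (1/4)·(9, 6) + (3/4)·(-3, 7) = (0, 27/4).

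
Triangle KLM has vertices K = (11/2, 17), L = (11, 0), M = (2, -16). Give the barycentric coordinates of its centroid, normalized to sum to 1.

(1/3, 1/3, 1/3)

The centroid is the average of the vertices, so each weight is 1/3.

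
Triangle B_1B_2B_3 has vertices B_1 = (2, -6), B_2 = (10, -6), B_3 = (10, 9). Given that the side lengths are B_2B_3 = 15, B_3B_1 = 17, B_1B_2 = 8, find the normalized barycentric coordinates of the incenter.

The incenter has barycentric coordinates proportional to the opposite side lengths: (15 : 17 : 8).
Normalizing by 15+17+8 = 40 gives (3/8, 17/40, 1/5).

(3/8, 17/40, 1/5)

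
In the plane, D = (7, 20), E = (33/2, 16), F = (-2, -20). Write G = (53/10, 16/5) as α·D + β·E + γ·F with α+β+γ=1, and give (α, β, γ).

Signed area of the reference triangle: [DEF] = ½·(7·(16−(-20)) + (33/2)·(-20−20) + (-2)·(20−16)) = ½·(252 − 660 − 8) = -208.
[GEF] = ½·((53/10)·(16−(-20)) + (33/2)·(-20−(16/5)) + (-2)·(16/5−16)) = ½·(954/5 − 1914/5 + 128/5) = -416/5, so the D-coordinate is (-416/5)/(-208) = 2/5.
[DGF] = ½·(7·(16/5−(-20)) + (53/10)·(-20−20) + (-2)·(20−(16/5))) = ½·(812/5 − 212 − 168/5) = -208/5, so the E-coordinate is 1/5.
[DEG] = ½·(7·(16−(16/5)) + (33/2)·(16/5−20) + (53/10)·(20−16)) = ½·(448/5 − 1386/5 + 106/5) = -416/5, so the F-coordinate is 2/5.

(2/5, 1/5, 2/5)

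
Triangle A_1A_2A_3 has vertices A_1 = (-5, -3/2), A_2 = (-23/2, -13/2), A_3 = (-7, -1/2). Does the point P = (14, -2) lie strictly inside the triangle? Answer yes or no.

no

Barycentric coordinates of P: (177/22, -12/11, -131/22).
The three coordinates are positive, negative, negative; a point is interior exactly when all three are positive.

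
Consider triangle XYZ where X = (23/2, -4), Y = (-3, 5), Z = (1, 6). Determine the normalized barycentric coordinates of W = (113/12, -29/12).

(5/6, 1/12, 1/12)

Signed area of the reference triangle: [XYZ] = ½·((23/2)·(5−6) + (-3)·(6−(-4)) + 1·(-4−5)) = ½·(-23/2 − 30 − 9) = -101/4.
[WYZ] = ½·((113/12)·(5−6) + (-3)·(6−(-29/12)) + 1·(-29/12−5)) = ½·(-113/12 − 101/4 − 89/12) = -505/24, so the X-coordinate is (-505/24)/(-101/4) = 5/6.
[XWZ] = ½·((23/2)·(-29/12−6) + (113/12)·(6−(-4)) + 1·(-4−(-29/12))) = ½·(-2323/24 + 565/6 − 19/12) = -101/48, so the Y-coordinate is 1/12.
[XYW] = ½·((23/2)·(5−(-29/12)) + (-3)·(-29/12−(-4)) + (113/12)·(-4−5)) = ½·(2047/24 − 19/4 − 339/4) = -101/48, so the Z-coordinate is 1/12.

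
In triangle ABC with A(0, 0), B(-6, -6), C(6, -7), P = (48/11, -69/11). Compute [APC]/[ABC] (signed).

[ABC] = ½·(0·(-6−(-7)) + (-6)·(-7−0) + 6·(0−(-6))) = ½·(0 + 42 + 36) = 39.
[APC] = ½·(0·(-69/11−(-7)) + (48/11)·(-7−0) + 6·(0−(-69/11))) = ½·(0 − 336/11 + 414/11) = 39/11, so the ratio is (39/11)/39 = 1/11.

1/11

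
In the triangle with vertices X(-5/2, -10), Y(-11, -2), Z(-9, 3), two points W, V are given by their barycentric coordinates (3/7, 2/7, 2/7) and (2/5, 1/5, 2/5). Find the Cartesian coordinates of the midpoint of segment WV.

Barycentric coordinates of the midpoint are the average: (29/70, 17/70, 12/35).
Converting: (29/70)·X + (17/70)·Y + (12/35)·Z = (-951/140, -18/5).

(-951/140, -18/5)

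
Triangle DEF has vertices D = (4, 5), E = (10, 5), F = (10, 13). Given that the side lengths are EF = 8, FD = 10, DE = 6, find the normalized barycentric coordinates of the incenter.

(1/3, 5/12, 1/4)

The incenter has barycentric coordinates proportional to the opposite side lengths: (8 : 10 : 6).
Normalizing by 8+10+6 = 24 gives (1/3, 5/12, 1/4).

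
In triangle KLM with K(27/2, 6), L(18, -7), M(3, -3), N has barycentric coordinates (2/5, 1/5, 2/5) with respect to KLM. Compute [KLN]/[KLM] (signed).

The signed ratio [KLN]/[KLM] equals the barycentric coordinate of N at vertex M, which is 2/5.

2/5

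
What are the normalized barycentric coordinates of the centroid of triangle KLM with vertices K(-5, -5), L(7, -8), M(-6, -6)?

The centroid is the average of the vertices, so each weight is 1/3.

(1/3, 1/3, 1/3)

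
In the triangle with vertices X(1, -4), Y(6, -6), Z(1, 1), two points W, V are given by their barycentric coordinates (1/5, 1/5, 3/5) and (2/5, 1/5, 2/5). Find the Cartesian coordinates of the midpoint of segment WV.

Barycentric coordinates of the midpoint are the average: (3/10, 1/5, 1/2).
Converting: (3/10)·X + (1/5)·Y + (1/2)·Z = (2, -19/10).

(2, -19/10)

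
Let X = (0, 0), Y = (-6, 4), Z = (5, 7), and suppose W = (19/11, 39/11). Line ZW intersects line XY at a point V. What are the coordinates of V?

(-1, 2/3)

Barycentric coordinates of W with respect to XYZ: (5/11, 1/11, 5/11).
On side XY the Z-coordinate is zero; dropping W's Z-weight 5/11 and renormalizing the remaining 5/11 : 1/11 gives weights 5/6, 1/6 on X, Y.
V = (5/6)·(0, 0) + (1/6)·(-6, 4) = (-1, 2/3).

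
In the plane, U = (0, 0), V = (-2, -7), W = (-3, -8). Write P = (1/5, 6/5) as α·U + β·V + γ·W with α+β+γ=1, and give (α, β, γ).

(6/5, -2/5, 1/5)

Signed area of the reference triangle: [UVW] = ½·(0·(-7−(-8)) + (-2)·(-8−0) + (-3)·(0−(-7))) = ½·(0 + 16 − 21) = -5/2.
[PVW] = ½·((1/5)·(-7−(-8)) + (-2)·(-8−(6/5)) + (-3)·(6/5−(-7))) = ½·(1/5 + 92/5 − 123/5) = -3, so the U-coordinate is (-3)/(-5/2) = 6/5.
[UPW] = ½·(0·(6/5−(-8)) + (1/5)·(-8−0) + (-3)·(0−(6/5))) = ½·(0 − 8/5 + 18/5) = 1, so the V-coordinate is -2/5.
[UVP] = ½·(0·(-7−(6/5)) + (-2)·(6/5−0) + (1/5)·(0−(-7))) = ½·(0 − 12/5 + 7/5) = -1/2, so the W-coordinate is 1/5.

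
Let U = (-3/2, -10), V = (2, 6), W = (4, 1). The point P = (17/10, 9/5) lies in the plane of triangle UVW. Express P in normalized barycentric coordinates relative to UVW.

(1/5, 3/5, 1/5)

Signed area of the reference triangle: [UVW] = ½·((-3/2)·(6−1) + 2·(1−(-10)) + 4·(-10−6)) = ½·(-15/2 + 22 − 64) = -99/4.
[PVW] = ½·((17/10)·(6−1) + 2·(1−(9/5)) + 4·(9/5−6)) = ½·(17/2 − 8/5 − 84/5) = -99/20, so the U-coordinate is (-99/20)/(-99/4) = 1/5.
[UPW] = ½·((-3/2)·(9/5−1) + (17/10)·(1−(-10)) + 4·(-10−(9/5))) = ½·(-6/5 + 187/10 − 236/5) = -297/20, so the V-coordinate is 3/5.
[UVP] = ½·((-3/2)·(6−(9/5)) + 2·(9/5−(-10)) + (17/10)·(-10−6)) = ½·(-63/10 + 118/5 − 136/5) = -99/20, so the W-coordinate is 1/5.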